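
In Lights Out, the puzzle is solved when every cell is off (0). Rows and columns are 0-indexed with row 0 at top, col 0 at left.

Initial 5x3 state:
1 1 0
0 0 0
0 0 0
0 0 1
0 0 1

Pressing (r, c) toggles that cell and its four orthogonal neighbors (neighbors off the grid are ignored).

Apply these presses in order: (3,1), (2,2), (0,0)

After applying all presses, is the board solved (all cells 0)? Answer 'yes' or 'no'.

After press 1 at (3,1):
1 1 0
0 0 0
0 1 0
1 1 0
0 1 1

After press 2 at (2,2):
1 1 0
0 0 1
0 0 1
1 1 1
0 1 1

After press 3 at (0,0):
0 0 0
1 0 1
0 0 1
1 1 1
0 1 1

Lights still on: 8

Answer: no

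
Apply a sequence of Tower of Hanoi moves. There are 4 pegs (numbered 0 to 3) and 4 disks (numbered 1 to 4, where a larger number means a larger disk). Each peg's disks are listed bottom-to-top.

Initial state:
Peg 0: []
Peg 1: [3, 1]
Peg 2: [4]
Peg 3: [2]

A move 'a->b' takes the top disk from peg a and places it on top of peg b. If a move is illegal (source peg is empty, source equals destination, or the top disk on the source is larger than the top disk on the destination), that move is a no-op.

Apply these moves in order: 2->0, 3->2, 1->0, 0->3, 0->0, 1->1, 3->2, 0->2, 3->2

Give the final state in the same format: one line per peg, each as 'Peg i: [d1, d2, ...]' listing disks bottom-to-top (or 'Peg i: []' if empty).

Answer: Peg 0: [4]
Peg 1: [3]
Peg 2: [2, 1]
Peg 3: []

Derivation:
After move 1 (2->0):
Peg 0: [4]
Peg 1: [3, 1]
Peg 2: []
Peg 3: [2]

After move 2 (3->2):
Peg 0: [4]
Peg 1: [3, 1]
Peg 2: [2]
Peg 3: []

After move 3 (1->0):
Peg 0: [4, 1]
Peg 1: [3]
Peg 2: [2]
Peg 3: []

After move 4 (0->3):
Peg 0: [4]
Peg 1: [3]
Peg 2: [2]
Peg 3: [1]

After move 5 (0->0):
Peg 0: [4]
Peg 1: [3]
Peg 2: [2]
Peg 3: [1]

After move 6 (1->1):
Peg 0: [4]
Peg 1: [3]
Peg 2: [2]
Peg 3: [1]

After move 7 (3->2):
Peg 0: [4]
Peg 1: [3]
Peg 2: [2, 1]
Peg 3: []

After move 8 (0->2):
Peg 0: [4]
Peg 1: [3]
Peg 2: [2, 1]
Peg 3: []

After move 9 (3->2):
Peg 0: [4]
Peg 1: [3]
Peg 2: [2, 1]
Peg 3: []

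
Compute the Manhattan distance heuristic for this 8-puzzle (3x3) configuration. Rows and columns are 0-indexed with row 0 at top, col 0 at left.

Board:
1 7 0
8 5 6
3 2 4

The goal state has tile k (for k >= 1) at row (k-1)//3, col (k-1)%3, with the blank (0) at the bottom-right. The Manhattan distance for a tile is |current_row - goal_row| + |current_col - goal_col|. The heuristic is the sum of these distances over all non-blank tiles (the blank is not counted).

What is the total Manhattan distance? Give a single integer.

Answer: 14

Derivation:
Tile 1: (0,0)->(0,0) = 0
Tile 7: (0,1)->(2,0) = 3
Tile 8: (1,0)->(2,1) = 2
Tile 5: (1,1)->(1,1) = 0
Tile 6: (1,2)->(1,2) = 0
Tile 3: (2,0)->(0,2) = 4
Tile 2: (2,1)->(0,1) = 2
Tile 4: (2,2)->(1,0) = 3
Sum: 0 + 3 + 2 + 0 + 0 + 4 + 2 + 3 = 14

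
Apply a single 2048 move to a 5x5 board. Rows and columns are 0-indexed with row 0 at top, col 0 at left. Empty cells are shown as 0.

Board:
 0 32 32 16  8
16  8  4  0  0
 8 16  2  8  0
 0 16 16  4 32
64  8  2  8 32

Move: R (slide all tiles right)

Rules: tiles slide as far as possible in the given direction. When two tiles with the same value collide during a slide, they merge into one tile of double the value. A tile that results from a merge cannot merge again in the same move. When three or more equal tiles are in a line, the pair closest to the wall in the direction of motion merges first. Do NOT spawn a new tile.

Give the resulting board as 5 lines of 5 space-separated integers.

Slide right:
row 0: [0, 32, 32, 16, 8] -> [0, 0, 64, 16, 8]
row 1: [16, 8, 4, 0, 0] -> [0, 0, 16, 8, 4]
row 2: [8, 16, 2, 8, 0] -> [0, 8, 16, 2, 8]
row 3: [0, 16, 16, 4, 32] -> [0, 0, 32, 4, 32]
row 4: [64, 8, 2, 8, 32] -> [64, 8, 2, 8, 32]

Answer:  0  0 64 16  8
 0  0 16  8  4
 0  8 16  2  8
 0  0 32  4 32
64  8  2  8 32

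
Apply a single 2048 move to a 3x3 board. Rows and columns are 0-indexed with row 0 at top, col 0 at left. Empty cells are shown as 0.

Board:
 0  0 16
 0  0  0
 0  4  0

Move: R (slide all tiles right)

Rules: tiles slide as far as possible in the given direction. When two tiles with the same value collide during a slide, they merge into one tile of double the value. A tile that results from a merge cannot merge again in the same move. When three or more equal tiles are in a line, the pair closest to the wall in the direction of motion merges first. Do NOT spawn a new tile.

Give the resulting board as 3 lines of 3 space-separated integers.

Answer:  0  0 16
 0  0  0
 0  0  4

Derivation:
Slide right:
row 0: [0, 0, 16] -> [0, 0, 16]
row 1: [0, 0, 0] -> [0, 0, 0]
row 2: [0, 4, 0] -> [0, 0, 4]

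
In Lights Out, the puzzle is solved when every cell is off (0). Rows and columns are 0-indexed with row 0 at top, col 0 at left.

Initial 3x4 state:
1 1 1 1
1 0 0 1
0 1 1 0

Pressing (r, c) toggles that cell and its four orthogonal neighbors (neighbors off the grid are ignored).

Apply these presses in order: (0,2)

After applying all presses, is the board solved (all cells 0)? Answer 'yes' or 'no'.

Answer: no

Derivation:
After press 1 at (0,2):
1 0 0 0
1 0 1 1
0 1 1 0

Lights still on: 6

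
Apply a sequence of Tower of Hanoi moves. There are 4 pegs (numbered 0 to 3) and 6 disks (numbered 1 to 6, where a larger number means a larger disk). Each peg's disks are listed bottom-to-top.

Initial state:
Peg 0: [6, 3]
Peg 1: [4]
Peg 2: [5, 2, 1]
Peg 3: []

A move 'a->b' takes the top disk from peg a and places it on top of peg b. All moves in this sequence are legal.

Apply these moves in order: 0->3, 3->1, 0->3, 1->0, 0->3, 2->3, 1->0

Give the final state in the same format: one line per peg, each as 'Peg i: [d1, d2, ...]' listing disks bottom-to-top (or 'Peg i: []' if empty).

Answer: Peg 0: [4]
Peg 1: []
Peg 2: [5, 2]
Peg 3: [6, 3, 1]

Derivation:
After move 1 (0->3):
Peg 0: [6]
Peg 1: [4]
Peg 2: [5, 2, 1]
Peg 3: [3]

After move 2 (3->1):
Peg 0: [6]
Peg 1: [4, 3]
Peg 2: [5, 2, 1]
Peg 3: []

After move 3 (0->3):
Peg 0: []
Peg 1: [4, 3]
Peg 2: [5, 2, 1]
Peg 3: [6]

After move 4 (1->0):
Peg 0: [3]
Peg 1: [4]
Peg 2: [5, 2, 1]
Peg 3: [6]

After move 5 (0->3):
Peg 0: []
Peg 1: [4]
Peg 2: [5, 2, 1]
Peg 3: [6, 3]

After move 6 (2->3):
Peg 0: []
Peg 1: [4]
Peg 2: [5, 2]
Peg 3: [6, 3, 1]

After move 7 (1->0):
Peg 0: [4]
Peg 1: []
Peg 2: [5, 2]
Peg 3: [6, 3, 1]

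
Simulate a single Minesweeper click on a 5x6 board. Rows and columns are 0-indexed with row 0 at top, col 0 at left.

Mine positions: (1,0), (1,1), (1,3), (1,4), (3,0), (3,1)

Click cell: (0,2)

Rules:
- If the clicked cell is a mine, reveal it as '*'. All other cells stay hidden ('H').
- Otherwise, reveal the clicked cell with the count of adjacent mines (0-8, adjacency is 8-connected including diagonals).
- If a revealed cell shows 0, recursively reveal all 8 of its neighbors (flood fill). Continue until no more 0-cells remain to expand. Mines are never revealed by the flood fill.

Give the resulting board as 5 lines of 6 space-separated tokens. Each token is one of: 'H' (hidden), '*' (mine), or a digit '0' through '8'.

H H 2 H H H
H H H H H H
H H H H H H
H H H H H H
H H H H H H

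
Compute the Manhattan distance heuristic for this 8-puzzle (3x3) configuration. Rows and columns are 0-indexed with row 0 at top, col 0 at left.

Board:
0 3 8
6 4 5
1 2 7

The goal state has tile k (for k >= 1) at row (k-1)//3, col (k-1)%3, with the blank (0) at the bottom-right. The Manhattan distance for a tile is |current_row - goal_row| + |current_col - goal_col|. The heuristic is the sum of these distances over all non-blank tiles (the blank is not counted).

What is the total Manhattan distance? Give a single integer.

Tile 3: at (0,1), goal (0,2), distance |0-0|+|1-2| = 1
Tile 8: at (0,2), goal (2,1), distance |0-2|+|2-1| = 3
Tile 6: at (1,0), goal (1,2), distance |1-1|+|0-2| = 2
Tile 4: at (1,1), goal (1,0), distance |1-1|+|1-0| = 1
Tile 5: at (1,2), goal (1,1), distance |1-1|+|2-1| = 1
Tile 1: at (2,0), goal (0,0), distance |2-0|+|0-0| = 2
Tile 2: at (2,1), goal (0,1), distance |2-0|+|1-1| = 2
Tile 7: at (2,2), goal (2,0), distance |2-2|+|2-0| = 2
Sum: 1 + 3 + 2 + 1 + 1 + 2 + 2 + 2 = 14

Answer: 14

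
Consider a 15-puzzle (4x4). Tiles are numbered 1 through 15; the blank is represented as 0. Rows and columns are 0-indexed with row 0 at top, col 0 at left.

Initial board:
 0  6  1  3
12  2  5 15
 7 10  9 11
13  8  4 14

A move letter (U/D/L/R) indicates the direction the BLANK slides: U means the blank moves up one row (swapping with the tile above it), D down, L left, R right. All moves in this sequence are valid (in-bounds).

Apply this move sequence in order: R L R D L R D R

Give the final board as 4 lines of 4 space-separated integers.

After move 1 (R):
 6  0  1  3
12  2  5 15
 7 10  9 11
13  8  4 14

After move 2 (L):
 0  6  1  3
12  2  5 15
 7 10  9 11
13  8  4 14

After move 3 (R):
 6  0  1  3
12  2  5 15
 7 10  9 11
13  8  4 14

After move 4 (D):
 6  2  1  3
12  0  5 15
 7 10  9 11
13  8  4 14

After move 5 (L):
 6  2  1  3
 0 12  5 15
 7 10  9 11
13  8  4 14

After move 6 (R):
 6  2  1  3
12  0  5 15
 7 10  9 11
13  8  4 14

After move 7 (D):
 6  2  1  3
12 10  5 15
 7  0  9 11
13  8  4 14

After move 8 (R):
 6  2  1  3
12 10  5 15
 7  9  0 11
13  8  4 14

Answer:  6  2  1  3
12 10  5 15
 7  9  0 11
13  8  4 14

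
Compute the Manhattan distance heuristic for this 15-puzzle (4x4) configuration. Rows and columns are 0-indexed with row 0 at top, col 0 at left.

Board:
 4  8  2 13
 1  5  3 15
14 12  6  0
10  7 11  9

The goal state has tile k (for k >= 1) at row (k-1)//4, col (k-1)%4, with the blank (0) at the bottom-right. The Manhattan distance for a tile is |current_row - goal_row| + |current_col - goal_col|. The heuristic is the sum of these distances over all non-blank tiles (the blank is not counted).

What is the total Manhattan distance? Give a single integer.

Answer: 35

Derivation:
Tile 4: at (0,0), goal (0,3), distance |0-0|+|0-3| = 3
Tile 8: at (0,1), goal (1,3), distance |0-1|+|1-3| = 3
Tile 2: at (0,2), goal (0,1), distance |0-0|+|2-1| = 1
Tile 13: at (0,3), goal (3,0), distance |0-3|+|3-0| = 6
Tile 1: at (1,0), goal (0,0), distance |1-0|+|0-0| = 1
Tile 5: at (1,1), goal (1,0), distance |1-1|+|1-0| = 1
Tile 3: at (1,2), goal (0,2), distance |1-0|+|2-2| = 1
Tile 15: at (1,3), goal (3,2), distance |1-3|+|3-2| = 3
Tile 14: at (2,0), goal (3,1), distance |2-3|+|0-1| = 2
Tile 12: at (2,1), goal (2,3), distance |2-2|+|1-3| = 2
Tile 6: at (2,2), goal (1,1), distance |2-1|+|2-1| = 2
Tile 10: at (3,0), goal (2,1), distance |3-2|+|0-1| = 2
Tile 7: at (3,1), goal (1,2), distance |3-1|+|1-2| = 3
Tile 11: at (3,2), goal (2,2), distance |3-2|+|2-2| = 1
Tile 9: at (3,3), goal (2,0), distance |3-2|+|3-0| = 4
Sum: 3 + 3 + 1 + 6 + 1 + 1 + 1 + 3 + 2 + 2 + 2 + 2 + 3 + 1 + 4 = 35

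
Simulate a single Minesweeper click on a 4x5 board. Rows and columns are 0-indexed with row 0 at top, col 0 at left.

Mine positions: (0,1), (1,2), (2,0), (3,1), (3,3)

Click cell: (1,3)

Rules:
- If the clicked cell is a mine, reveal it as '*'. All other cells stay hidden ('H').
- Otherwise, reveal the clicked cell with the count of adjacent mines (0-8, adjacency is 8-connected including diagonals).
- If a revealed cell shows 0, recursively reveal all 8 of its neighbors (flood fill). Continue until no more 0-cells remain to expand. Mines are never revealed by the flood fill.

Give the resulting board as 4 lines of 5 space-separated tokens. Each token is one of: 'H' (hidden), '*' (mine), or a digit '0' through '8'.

H H H H H
H H H 1 H
H H H H H
H H H H H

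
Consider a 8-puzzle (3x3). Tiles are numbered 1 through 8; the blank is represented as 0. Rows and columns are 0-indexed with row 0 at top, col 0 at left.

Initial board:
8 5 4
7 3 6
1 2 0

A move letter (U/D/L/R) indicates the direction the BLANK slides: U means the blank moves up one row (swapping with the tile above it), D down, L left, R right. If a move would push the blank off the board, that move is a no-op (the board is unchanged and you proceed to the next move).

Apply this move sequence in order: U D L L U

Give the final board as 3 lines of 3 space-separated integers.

Answer: 8 5 4
0 3 6
7 1 2

Derivation:
After move 1 (U):
8 5 4
7 3 0
1 2 6

After move 2 (D):
8 5 4
7 3 6
1 2 0

After move 3 (L):
8 5 4
7 3 6
1 0 2

After move 4 (L):
8 5 4
7 3 6
0 1 2

After move 5 (U):
8 5 4
0 3 6
7 1 2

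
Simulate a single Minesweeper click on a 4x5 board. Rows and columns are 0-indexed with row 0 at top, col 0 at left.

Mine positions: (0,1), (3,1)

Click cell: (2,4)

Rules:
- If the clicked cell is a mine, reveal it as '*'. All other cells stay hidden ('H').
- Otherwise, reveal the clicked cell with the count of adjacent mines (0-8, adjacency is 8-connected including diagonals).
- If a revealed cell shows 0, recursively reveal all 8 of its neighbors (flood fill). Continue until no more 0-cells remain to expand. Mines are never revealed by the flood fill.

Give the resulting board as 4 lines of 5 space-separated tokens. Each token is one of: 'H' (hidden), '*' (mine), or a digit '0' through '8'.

H H 1 0 0
H H 1 0 0
H H 1 0 0
H H 1 0 0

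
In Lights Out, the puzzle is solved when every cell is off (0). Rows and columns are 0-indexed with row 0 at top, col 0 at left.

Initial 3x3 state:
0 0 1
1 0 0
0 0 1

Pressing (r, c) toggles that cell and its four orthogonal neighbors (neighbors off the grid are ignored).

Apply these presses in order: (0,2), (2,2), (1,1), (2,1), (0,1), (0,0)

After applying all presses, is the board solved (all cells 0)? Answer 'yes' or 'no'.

After press 1 at (0,2):
0 1 0
1 0 1
0 0 1

After press 2 at (2,2):
0 1 0
1 0 0
0 1 0

After press 3 at (1,1):
0 0 0
0 1 1
0 0 0

After press 4 at (2,1):
0 0 0
0 0 1
1 1 1

After press 5 at (0,1):
1 1 1
0 1 1
1 1 1

After press 6 at (0,0):
0 0 1
1 1 1
1 1 1

Lights still on: 7

Answer: no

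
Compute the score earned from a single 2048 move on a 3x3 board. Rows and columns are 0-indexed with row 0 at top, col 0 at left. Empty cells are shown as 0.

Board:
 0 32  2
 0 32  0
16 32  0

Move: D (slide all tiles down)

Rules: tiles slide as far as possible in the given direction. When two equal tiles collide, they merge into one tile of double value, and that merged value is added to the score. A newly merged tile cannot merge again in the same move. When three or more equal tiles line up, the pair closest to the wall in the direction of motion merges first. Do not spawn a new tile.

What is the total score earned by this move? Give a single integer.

Answer: 64

Derivation:
Slide down:
col 0: [0, 0, 16] -> [0, 0, 16]  score +0 (running 0)
col 1: [32, 32, 32] -> [0, 32, 64]  score +64 (running 64)
col 2: [2, 0, 0] -> [0, 0, 2]  score +0 (running 64)
Board after move:
 0  0  0
 0 32  0
16 64  2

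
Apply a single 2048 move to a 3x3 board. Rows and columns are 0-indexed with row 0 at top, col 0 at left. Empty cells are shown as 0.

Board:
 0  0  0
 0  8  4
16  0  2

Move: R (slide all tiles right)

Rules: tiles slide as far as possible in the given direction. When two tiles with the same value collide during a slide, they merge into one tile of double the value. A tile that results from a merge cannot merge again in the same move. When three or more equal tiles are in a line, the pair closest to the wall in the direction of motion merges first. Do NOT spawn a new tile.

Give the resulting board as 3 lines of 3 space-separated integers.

Answer:  0  0  0
 0  8  4
 0 16  2

Derivation:
Slide right:
row 0: [0, 0, 0] -> [0, 0, 0]
row 1: [0, 8, 4] -> [0, 8, 4]
row 2: [16, 0, 2] -> [0, 16, 2]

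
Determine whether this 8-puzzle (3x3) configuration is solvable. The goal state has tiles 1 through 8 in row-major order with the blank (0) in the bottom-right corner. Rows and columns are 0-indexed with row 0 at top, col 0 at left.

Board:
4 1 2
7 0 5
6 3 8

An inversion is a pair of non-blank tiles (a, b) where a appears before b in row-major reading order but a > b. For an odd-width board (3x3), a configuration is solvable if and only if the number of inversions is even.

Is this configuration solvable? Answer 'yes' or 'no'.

Inversions (pairs i<j in row-major order where tile[i] > tile[j] > 0): 8
8 is even, so the puzzle is solvable.

Answer: yes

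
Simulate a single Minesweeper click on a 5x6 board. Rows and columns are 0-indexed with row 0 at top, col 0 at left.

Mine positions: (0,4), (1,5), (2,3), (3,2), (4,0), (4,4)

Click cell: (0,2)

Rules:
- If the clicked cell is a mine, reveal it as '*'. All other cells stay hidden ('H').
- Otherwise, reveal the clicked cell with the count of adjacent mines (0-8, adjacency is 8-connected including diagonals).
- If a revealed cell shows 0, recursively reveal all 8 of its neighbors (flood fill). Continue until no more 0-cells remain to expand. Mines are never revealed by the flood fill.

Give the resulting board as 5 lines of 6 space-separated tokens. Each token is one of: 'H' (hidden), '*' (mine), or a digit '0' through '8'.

0 0 0 1 H H
0 0 1 2 H H
0 1 2 H H H
1 2 H H H H
H H H H H H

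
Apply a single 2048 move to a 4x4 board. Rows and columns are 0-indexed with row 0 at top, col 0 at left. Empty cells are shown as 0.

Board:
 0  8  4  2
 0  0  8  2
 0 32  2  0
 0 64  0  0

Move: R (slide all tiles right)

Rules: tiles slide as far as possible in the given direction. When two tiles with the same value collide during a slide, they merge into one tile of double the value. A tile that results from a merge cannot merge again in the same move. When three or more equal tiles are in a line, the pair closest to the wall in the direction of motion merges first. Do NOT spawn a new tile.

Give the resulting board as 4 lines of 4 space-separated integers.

Slide right:
row 0: [0, 8, 4, 2] -> [0, 8, 4, 2]
row 1: [0, 0, 8, 2] -> [0, 0, 8, 2]
row 2: [0, 32, 2, 0] -> [0, 0, 32, 2]
row 3: [0, 64, 0, 0] -> [0, 0, 0, 64]

Answer:  0  8  4  2
 0  0  8  2
 0  0 32  2
 0  0  0 64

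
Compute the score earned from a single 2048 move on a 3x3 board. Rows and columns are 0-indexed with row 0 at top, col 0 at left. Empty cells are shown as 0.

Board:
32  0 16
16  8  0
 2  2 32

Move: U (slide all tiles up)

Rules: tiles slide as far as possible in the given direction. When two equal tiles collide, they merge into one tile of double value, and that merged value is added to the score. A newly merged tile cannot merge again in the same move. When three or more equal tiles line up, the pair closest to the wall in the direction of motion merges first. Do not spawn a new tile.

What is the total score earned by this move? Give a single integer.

Answer: 0

Derivation:
Slide up:
col 0: [32, 16, 2] -> [32, 16, 2]  score +0 (running 0)
col 1: [0, 8, 2] -> [8, 2, 0]  score +0 (running 0)
col 2: [16, 0, 32] -> [16, 32, 0]  score +0 (running 0)
Board after move:
32  8 16
16  2 32
 2  0  0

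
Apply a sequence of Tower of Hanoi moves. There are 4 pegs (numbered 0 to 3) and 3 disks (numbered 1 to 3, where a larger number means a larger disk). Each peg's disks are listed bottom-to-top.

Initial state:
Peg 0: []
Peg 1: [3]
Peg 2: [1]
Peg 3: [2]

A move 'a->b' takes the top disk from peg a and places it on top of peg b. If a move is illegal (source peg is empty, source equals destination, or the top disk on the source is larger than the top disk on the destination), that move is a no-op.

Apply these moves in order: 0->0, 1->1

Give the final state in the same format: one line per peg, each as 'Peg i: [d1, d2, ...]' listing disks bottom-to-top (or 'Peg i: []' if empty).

Answer: Peg 0: []
Peg 1: [3]
Peg 2: [1]
Peg 3: [2]

Derivation:
After move 1 (0->0):
Peg 0: []
Peg 1: [3]
Peg 2: [1]
Peg 3: [2]

After move 2 (1->1):
Peg 0: []
Peg 1: [3]
Peg 2: [1]
Peg 3: [2]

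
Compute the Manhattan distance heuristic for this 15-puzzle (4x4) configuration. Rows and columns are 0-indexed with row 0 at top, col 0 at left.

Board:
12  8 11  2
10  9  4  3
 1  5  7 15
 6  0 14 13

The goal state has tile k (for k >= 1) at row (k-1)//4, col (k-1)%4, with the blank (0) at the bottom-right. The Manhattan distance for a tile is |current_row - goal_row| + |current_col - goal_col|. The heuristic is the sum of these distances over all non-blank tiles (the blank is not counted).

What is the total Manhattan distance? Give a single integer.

Tile 12: at (0,0), goal (2,3), distance |0-2|+|0-3| = 5
Tile 8: at (0,1), goal (1,3), distance |0-1|+|1-3| = 3
Tile 11: at (0,2), goal (2,2), distance |0-2|+|2-2| = 2
Tile 2: at (0,3), goal (0,1), distance |0-0|+|3-1| = 2
Tile 10: at (1,0), goal (2,1), distance |1-2|+|0-1| = 2
Tile 9: at (1,1), goal (2,0), distance |1-2|+|1-0| = 2
Tile 4: at (1,2), goal (0,3), distance |1-0|+|2-3| = 2
Tile 3: at (1,3), goal (0,2), distance |1-0|+|3-2| = 2
Tile 1: at (2,0), goal (0,0), distance |2-0|+|0-0| = 2
Tile 5: at (2,1), goal (1,0), distance |2-1|+|1-0| = 2
Tile 7: at (2,2), goal (1,2), distance |2-1|+|2-2| = 1
Tile 15: at (2,3), goal (3,2), distance |2-3|+|3-2| = 2
Tile 6: at (3,0), goal (1,1), distance |3-1|+|0-1| = 3
Tile 14: at (3,2), goal (3,1), distance |3-3|+|2-1| = 1
Tile 13: at (3,3), goal (3,0), distance |3-3|+|3-0| = 3
Sum: 5 + 3 + 2 + 2 + 2 + 2 + 2 + 2 + 2 + 2 + 1 + 2 + 3 + 1 + 3 = 34

Answer: 34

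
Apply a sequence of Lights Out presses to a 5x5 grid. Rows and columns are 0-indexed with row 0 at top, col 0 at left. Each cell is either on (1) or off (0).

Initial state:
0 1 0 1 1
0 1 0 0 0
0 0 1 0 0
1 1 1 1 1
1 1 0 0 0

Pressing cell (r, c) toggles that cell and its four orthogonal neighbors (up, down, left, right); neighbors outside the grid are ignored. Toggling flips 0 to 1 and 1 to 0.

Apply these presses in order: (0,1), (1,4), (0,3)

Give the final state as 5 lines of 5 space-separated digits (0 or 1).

Answer: 1 0 0 0 1
0 0 0 0 1
0 0 1 0 1
1 1 1 1 1
1 1 0 0 0

Derivation:
After press 1 at (0,1):
1 0 1 1 1
0 0 0 0 0
0 0 1 0 0
1 1 1 1 1
1 1 0 0 0

After press 2 at (1,4):
1 0 1 1 0
0 0 0 1 1
0 0 1 0 1
1 1 1 1 1
1 1 0 0 0

After press 3 at (0,3):
1 0 0 0 1
0 0 0 0 1
0 0 1 0 1
1 1 1 1 1
1 1 0 0 0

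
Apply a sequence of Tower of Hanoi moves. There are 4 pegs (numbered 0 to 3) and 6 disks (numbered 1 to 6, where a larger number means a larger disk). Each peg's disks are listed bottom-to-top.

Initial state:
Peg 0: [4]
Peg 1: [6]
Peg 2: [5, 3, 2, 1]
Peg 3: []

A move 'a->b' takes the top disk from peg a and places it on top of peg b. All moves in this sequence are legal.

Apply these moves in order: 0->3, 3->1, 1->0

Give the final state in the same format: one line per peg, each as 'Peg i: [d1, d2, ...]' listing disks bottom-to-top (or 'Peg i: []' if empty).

Answer: Peg 0: [4]
Peg 1: [6]
Peg 2: [5, 3, 2, 1]
Peg 3: []

Derivation:
After move 1 (0->3):
Peg 0: []
Peg 1: [6]
Peg 2: [5, 3, 2, 1]
Peg 3: [4]

After move 2 (3->1):
Peg 0: []
Peg 1: [6, 4]
Peg 2: [5, 3, 2, 1]
Peg 3: []

After move 3 (1->0):
Peg 0: [4]
Peg 1: [6]
Peg 2: [5, 3, 2, 1]
Peg 3: []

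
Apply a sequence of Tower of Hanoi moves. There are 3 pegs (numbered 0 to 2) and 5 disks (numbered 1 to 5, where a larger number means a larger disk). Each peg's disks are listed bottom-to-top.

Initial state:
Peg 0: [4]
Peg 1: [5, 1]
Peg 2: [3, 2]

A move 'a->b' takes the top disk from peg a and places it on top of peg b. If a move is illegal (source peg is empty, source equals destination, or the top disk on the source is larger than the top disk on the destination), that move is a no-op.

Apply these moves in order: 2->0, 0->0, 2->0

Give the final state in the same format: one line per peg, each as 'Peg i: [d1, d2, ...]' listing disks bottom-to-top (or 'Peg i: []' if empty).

After move 1 (2->0):
Peg 0: [4, 2]
Peg 1: [5, 1]
Peg 2: [3]

After move 2 (0->0):
Peg 0: [4, 2]
Peg 1: [5, 1]
Peg 2: [3]

After move 3 (2->0):
Peg 0: [4, 2]
Peg 1: [5, 1]
Peg 2: [3]

Answer: Peg 0: [4, 2]
Peg 1: [5, 1]
Peg 2: [3]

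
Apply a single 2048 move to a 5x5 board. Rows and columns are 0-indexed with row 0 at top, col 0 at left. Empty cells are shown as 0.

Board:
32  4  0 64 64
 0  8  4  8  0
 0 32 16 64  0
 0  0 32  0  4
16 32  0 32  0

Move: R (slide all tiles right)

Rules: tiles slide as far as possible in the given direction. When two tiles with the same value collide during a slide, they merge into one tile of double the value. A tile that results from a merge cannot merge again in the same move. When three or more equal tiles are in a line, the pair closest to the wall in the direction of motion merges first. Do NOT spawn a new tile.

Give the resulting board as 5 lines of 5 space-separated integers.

Answer:   0   0  32   4 128
  0   0   8   4   8
  0   0  32  16  64
  0   0   0  32   4
  0   0   0  16  64

Derivation:
Slide right:
row 0: [32, 4, 0, 64, 64] -> [0, 0, 32, 4, 128]
row 1: [0, 8, 4, 8, 0] -> [0, 0, 8, 4, 8]
row 2: [0, 32, 16, 64, 0] -> [0, 0, 32, 16, 64]
row 3: [0, 0, 32, 0, 4] -> [0, 0, 0, 32, 4]
row 4: [16, 32, 0, 32, 0] -> [0, 0, 0, 16, 64]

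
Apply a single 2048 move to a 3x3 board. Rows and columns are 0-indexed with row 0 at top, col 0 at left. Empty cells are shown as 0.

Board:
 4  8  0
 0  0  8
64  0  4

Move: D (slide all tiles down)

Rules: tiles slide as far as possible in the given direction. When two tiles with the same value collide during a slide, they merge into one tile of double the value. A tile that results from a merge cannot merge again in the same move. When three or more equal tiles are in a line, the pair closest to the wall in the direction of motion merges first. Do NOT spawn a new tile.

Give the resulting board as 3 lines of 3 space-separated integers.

Slide down:
col 0: [4, 0, 64] -> [0, 4, 64]
col 1: [8, 0, 0] -> [0, 0, 8]
col 2: [0, 8, 4] -> [0, 8, 4]

Answer:  0  0  0
 4  0  8
64  8  4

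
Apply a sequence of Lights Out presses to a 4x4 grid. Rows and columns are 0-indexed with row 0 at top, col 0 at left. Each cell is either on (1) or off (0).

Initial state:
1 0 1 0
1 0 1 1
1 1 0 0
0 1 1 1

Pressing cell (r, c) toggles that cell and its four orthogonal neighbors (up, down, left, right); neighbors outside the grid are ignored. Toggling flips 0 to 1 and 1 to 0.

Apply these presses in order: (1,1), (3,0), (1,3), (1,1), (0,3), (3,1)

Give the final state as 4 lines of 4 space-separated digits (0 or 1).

Answer: 1 0 0 0
1 0 0 1
0 0 0 1
0 1 0 1

Derivation:
After press 1 at (1,1):
1 1 1 0
0 1 0 1
1 0 0 0
0 1 1 1

After press 2 at (3,0):
1 1 1 0
0 1 0 1
0 0 0 0
1 0 1 1

After press 3 at (1,3):
1 1 1 1
0 1 1 0
0 0 0 1
1 0 1 1

After press 4 at (1,1):
1 0 1 1
1 0 0 0
0 1 0 1
1 0 1 1

After press 5 at (0,3):
1 0 0 0
1 0 0 1
0 1 0 1
1 0 1 1

After press 6 at (3,1):
1 0 0 0
1 0 0 1
0 0 0 1
0 1 0 1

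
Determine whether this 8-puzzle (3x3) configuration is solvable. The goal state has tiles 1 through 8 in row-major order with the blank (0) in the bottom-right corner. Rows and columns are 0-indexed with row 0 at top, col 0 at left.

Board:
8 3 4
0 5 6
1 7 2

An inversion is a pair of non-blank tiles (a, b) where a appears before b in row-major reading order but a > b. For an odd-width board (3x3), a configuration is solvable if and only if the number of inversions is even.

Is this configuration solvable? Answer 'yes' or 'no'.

Answer: yes

Derivation:
Inversions (pairs i<j in row-major order where tile[i] > tile[j] > 0): 16
16 is even, so the puzzle is solvable.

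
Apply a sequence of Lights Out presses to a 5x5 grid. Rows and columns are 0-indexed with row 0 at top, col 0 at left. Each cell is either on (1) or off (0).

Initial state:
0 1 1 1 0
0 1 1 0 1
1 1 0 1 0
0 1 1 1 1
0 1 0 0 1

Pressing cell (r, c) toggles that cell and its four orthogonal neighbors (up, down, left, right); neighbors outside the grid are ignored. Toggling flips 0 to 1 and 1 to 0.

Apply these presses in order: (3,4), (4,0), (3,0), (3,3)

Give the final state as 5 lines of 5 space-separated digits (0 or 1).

Answer: 0 1 1 1 0
0 1 1 0 1
0 1 0 0 1
0 0 0 1 1
0 0 0 1 0

Derivation:
After press 1 at (3,4):
0 1 1 1 0
0 1 1 0 1
1 1 0 1 1
0 1 1 0 0
0 1 0 0 0

After press 2 at (4,0):
0 1 1 1 0
0 1 1 0 1
1 1 0 1 1
1 1 1 0 0
1 0 0 0 0

After press 3 at (3,0):
0 1 1 1 0
0 1 1 0 1
0 1 0 1 1
0 0 1 0 0
0 0 0 0 0

After press 4 at (3,3):
0 1 1 1 0
0 1 1 0 1
0 1 0 0 1
0 0 0 1 1
0 0 0 1 0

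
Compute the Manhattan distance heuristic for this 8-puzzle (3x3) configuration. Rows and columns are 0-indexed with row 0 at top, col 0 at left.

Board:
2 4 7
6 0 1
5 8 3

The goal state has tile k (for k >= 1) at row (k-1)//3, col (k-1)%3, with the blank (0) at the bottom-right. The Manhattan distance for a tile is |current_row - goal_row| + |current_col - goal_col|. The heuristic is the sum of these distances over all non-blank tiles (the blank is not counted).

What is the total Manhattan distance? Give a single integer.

Answer: 16

Derivation:
Tile 2: (0,0)->(0,1) = 1
Tile 4: (0,1)->(1,0) = 2
Tile 7: (0,2)->(2,0) = 4
Tile 6: (1,0)->(1,2) = 2
Tile 1: (1,2)->(0,0) = 3
Tile 5: (2,0)->(1,1) = 2
Tile 8: (2,1)->(2,1) = 0
Tile 3: (2,2)->(0,2) = 2
Sum: 1 + 2 + 4 + 2 + 3 + 2 + 0 + 2 = 16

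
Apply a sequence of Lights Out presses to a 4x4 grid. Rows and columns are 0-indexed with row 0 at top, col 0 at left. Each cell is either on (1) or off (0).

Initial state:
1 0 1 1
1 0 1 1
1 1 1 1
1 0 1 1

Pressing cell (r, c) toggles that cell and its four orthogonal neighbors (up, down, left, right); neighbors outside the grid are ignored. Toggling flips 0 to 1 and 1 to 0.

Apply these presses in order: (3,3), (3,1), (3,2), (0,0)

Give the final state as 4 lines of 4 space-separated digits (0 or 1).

Answer: 0 1 1 1
0 0 1 1
1 0 0 0
0 0 0 1

Derivation:
After press 1 at (3,3):
1 0 1 1
1 0 1 1
1 1 1 0
1 0 0 0

After press 2 at (3,1):
1 0 1 1
1 0 1 1
1 0 1 0
0 1 1 0

After press 3 at (3,2):
1 0 1 1
1 0 1 1
1 0 0 0
0 0 0 1

After press 4 at (0,0):
0 1 1 1
0 0 1 1
1 0 0 0
0 0 0 1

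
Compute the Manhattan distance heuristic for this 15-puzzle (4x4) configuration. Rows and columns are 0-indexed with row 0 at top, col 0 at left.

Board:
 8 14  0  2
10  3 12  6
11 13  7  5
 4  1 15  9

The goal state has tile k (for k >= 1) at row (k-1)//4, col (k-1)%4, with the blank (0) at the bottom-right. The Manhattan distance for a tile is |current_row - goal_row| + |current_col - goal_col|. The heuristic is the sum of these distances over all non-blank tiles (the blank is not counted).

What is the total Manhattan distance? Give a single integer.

Answer: 40

Derivation:
Tile 8: (0,0)->(1,3) = 4
Tile 14: (0,1)->(3,1) = 3
Tile 2: (0,3)->(0,1) = 2
Tile 10: (1,0)->(2,1) = 2
Tile 3: (1,1)->(0,2) = 2
Tile 12: (1,2)->(2,3) = 2
Tile 6: (1,3)->(1,1) = 2
Tile 11: (2,0)->(2,2) = 2
Tile 13: (2,1)->(3,0) = 2
Tile 7: (2,2)->(1,2) = 1
Tile 5: (2,3)->(1,0) = 4
Tile 4: (3,0)->(0,3) = 6
Tile 1: (3,1)->(0,0) = 4
Tile 15: (3,2)->(3,2) = 0
Tile 9: (3,3)->(2,0) = 4
Sum: 4 + 3 + 2 + 2 + 2 + 2 + 2 + 2 + 2 + 1 + 4 + 6 + 4 + 0 + 4 = 40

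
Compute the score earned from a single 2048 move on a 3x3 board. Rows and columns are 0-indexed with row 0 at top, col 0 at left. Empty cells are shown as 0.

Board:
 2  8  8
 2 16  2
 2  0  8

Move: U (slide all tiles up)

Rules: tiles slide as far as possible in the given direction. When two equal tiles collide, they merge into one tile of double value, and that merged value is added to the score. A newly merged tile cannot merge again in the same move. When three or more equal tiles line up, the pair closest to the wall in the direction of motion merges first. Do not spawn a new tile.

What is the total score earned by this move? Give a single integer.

Answer: 4

Derivation:
Slide up:
col 0: [2, 2, 2] -> [4, 2, 0]  score +4 (running 4)
col 1: [8, 16, 0] -> [8, 16, 0]  score +0 (running 4)
col 2: [8, 2, 8] -> [8, 2, 8]  score +0 (running 4)
Board after move:
 4  8  8
 2 16  2
 0  0  8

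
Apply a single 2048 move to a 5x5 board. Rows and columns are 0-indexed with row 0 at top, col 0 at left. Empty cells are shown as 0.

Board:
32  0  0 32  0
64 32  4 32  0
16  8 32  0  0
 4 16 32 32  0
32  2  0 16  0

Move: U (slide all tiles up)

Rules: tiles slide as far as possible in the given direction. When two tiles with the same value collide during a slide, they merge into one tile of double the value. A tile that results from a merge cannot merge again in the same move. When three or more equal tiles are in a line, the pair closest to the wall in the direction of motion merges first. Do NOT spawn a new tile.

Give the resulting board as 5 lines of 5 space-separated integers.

Answer: 32 32  4 64  0
64  8 64 32  0
16 16  0 16  0
 4  2  0  0  0
32  0  0  0  0

Derivation:
Slide up:
col 0: [32, 64, 16, 4, 32] -> [32, 64, 16, 4, 32]
col 1: [0, 32, 8, 16, 2] -> [32, 8, 16, 2, 0]
col 2: [0, 4, 32, 32, 0] -> [4, 64, 0, 0, 0]
col 3: [32, 32, 0, 32, 16] -> [64, 32, 16, 0, 0]
col 4: [0, 0, 0, 0, 0] -> [0, 0, 0, 0, 0]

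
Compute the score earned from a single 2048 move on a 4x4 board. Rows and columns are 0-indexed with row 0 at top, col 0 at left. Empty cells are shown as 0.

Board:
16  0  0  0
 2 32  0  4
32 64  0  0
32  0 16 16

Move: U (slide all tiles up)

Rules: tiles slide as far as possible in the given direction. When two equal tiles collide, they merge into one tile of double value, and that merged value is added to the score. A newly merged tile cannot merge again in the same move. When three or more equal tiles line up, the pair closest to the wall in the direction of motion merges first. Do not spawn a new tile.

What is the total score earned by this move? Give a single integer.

Slide up:
col 0: [16, 2, 32, 32] -> [16, 2, 64, 0]  score +64 (running 64)
col 1: [0, 32, 64, 0] -> [32, 64, 0, 0]  score +0 (running 64)
col 2: [0, 0, 0, 16] -> [16, 0, 0, 0]  score +0 (running 64)
col 3: [0, 4, 0, 16] -> [4, 16, 0, 0]  score +0 (running 64)
Board after move:
16 32 16  4
 2 64  0 16
64  0  0  0
 0  0  0  0

Answer: 64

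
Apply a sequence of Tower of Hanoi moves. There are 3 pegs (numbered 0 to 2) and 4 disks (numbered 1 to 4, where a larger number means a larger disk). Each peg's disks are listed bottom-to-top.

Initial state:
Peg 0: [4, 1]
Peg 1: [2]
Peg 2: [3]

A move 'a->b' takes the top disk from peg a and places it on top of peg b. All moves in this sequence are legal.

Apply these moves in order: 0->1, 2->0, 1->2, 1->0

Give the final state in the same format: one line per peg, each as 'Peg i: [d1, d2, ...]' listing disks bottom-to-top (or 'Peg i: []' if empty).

Answer: Peg 0: [4, 3, 2]
Peg 1: []
Peg 2: [1]

Derivation:
After move 1 (0->1):
Peg 0: [4]
Peg 1: [2, 1]
Peg 2: [3]

After move 2 (2->0):
Peg 0: [4, 3]
Peg 1: [2, 1]
Peg 2: []

After move 3 (1->2):
Peg 0: [4, 3]
Peg 1: [2]
Peg 2: [1]

After move 4 (1->0):
Peg 0: [4, 3, 2]
Peg 1: []
Peg 2: [1]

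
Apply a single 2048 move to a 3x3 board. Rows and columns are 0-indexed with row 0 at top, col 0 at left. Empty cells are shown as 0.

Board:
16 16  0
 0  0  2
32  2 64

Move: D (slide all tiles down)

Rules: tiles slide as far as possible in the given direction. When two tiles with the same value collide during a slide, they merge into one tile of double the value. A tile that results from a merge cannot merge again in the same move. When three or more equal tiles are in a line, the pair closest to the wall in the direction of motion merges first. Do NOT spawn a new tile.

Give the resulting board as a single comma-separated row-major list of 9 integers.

Slide down:
col 0: [16, 0, 32] -> [0, 16, 32]
col 1: [16, 0, 2] -> [0, 16, 2]
col 2: [0, 2, 64] -> [0, 2, 64]

Answer: 0, 0, 0, 16, 16, 2, 32, 2, 64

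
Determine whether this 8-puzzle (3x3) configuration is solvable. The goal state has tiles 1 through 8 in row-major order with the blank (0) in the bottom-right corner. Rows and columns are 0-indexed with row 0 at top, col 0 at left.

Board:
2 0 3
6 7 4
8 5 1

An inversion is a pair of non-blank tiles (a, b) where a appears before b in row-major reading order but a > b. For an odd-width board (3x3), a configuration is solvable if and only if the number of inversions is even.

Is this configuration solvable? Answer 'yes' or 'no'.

Answer: yes

Derivation:
Inversions (pairs i<j in row-major order where tile[i] > tile[j] > 0): 12
12 is even, so the puzzle is solvable.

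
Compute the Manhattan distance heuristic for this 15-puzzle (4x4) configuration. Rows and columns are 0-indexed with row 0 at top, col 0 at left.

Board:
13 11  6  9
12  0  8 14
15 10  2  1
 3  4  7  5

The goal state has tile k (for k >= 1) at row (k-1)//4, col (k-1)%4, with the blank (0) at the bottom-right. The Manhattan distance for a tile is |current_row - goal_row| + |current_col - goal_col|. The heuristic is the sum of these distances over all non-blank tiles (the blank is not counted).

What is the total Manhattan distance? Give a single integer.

Answer: 50

Derivation:
Tile 13: (0,0)->(3,0) = 3
Tile 11: (0,1)->(2,2) = 3
Tile 6: (0,2)->(1,1) = 2
Tile 9: (0,3)->(2,0) = 5
Tile 12: (1,0)->(2,3) = 4
Tile 8: (1,2)->(1,3) = 1
Tile 14: (1,3)->(3,1) = 4
Tile 15: (2,0)->(3,2) = 3
Tile 10: (2,1)->(2,1) = 0
Tile 2: (2,2)->(0,1) = 3
Tile 1: (2,3)->(0,0) = 5
Tile 3: (3,0)->(0,2) = 5
Tile 4: (3,1)->(0,3) = 5
Tile 7: (3,2)->(1,2) = 2
Tile 5: (3,3)->(1,0) = 5
Sum: 3 + 3 + 2 + 5 + 4 + 1 + 4 + 3 + 0 + 3 + 5 + 5 + 5 + 2 + 5 = 50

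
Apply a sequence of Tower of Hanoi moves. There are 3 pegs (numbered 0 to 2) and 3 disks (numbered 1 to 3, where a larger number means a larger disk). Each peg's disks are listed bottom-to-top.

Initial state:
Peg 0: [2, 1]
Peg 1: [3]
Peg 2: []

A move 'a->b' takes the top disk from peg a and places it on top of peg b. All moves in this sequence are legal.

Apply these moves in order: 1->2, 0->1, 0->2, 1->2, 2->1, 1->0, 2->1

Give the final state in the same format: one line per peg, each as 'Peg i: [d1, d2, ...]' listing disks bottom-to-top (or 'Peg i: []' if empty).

Answer: Peg 0: [1]
Peg 1: [2]
Peg 2: [3]

Derivation:
After move 1 (1->2):
Peg 0: [2, 1]
Peg 1: []
Peg 2: [3]

After move 2 (0->1):
Peg 0: [2]
Peg 1: [1]
Peg 2: [3]

After move 3 (0->2):
Peg 0: []
Peg 1: [1]
Peg 2: [3, 2]

After move 4 (1->2):
Peg 0: []
Peg 1: []
Peg 2: [3, 2, 1]

After move 5 (2->1):
Peg 0: []
Peg 1: [1]
Peg 2: [3, 2]

After move 6 (1->0):
Peg 0: [1]
Peg 1: []
Peg 2: [3, 2]

After move 7 (2->1):
Peg 0: [1]
Peg 1: [2]
Peg 2: [3]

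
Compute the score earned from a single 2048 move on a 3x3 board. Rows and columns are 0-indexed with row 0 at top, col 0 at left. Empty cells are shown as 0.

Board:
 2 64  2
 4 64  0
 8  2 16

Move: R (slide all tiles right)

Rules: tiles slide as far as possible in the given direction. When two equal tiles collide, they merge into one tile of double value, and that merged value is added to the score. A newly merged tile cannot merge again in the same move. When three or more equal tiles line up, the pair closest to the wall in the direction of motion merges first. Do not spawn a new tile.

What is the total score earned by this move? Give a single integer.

Slide right:
row 0: [2, 64, 2] -> [2, 64, 2]  score +0 (running 0)
row 1: [4, 64, 0] -> [0, 4, 64]  score +0 (running 0)
row 2: [8, 2, 16] -> [8, 2, 16]  score +0 (running 0)
Board after move:
 2 64  2
 0  4 64
 8  2 16

Answer: 0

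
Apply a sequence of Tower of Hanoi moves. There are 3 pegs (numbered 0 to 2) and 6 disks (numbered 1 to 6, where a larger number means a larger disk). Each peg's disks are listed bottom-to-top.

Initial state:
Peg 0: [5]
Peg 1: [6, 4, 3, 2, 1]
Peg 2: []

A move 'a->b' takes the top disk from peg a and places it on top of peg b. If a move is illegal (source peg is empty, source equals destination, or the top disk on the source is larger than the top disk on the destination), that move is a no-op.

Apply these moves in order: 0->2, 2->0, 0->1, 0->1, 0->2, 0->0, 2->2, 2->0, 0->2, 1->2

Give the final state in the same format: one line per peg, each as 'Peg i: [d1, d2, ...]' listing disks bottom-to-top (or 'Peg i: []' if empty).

Answer: Peg 0: []
Peg 1: [6, 4, 3, 2]
Peg 2: [5, 1]

Derivation:
After move 1 (0->2):
Peg 0: []
Peg 1: [6, 4, 3, 2, 1]
Peg 2: [5]

After move 2 (2->0):
Peg 0: [5]
Peg 1: [6, 4, 3, 2, 1]
Peg 2: []

After move 3 (0->1):
Peg 0: [5]
Peg 1: [6, 4, 3, 2, 1]
Peg 2: []

After move 4 (0->1):
Peg 0: [5]
Peg 1: [6, 4, 3, 2, 1]
Peg 2: []

After move 5 (0->2):
Peg 0: []
Peg 1: [6, 4, 3, 2, 1]
Peg 2: [5]

After move 6 (0->0):
Peg 0: []
Peg 1: [6, 4, 3, 2, 1]
Peg 2: [5]

After move 7 (2->2):
Peg 0: []
Peg 1: [6, 4, 3, 2, 1]
Peg 2: [5]

After move 8 (2->0):
Peg 0: [5]
Peg 1: [6, 4, 3, 2, 1]
Peg 2: []

After move 9 (0->2):
Peg 0: []
Peg 1: [6, 4, 3, 2, 1]
Peg 2: [5]

After move 10 (1->2):
Peg 0: []
Peg 1: [6, 4, 3, 2]
Peg 2: [5, 1]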